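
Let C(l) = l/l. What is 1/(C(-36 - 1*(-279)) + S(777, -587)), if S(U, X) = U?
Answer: 1/778 ≈ 0.0012853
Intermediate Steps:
C(l) = 1
1/(C(-36 - 1*(-279)) + S(777, -587)) = 1/(1 + 777) = 1/778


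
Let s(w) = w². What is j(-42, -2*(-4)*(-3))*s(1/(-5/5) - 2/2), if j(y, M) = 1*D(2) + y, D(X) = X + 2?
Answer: -152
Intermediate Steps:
D(X) = 2 + X
j(y, M) = 4 + y (j(y, M) = 1*(2 + 2) + y = 1*4 + y = 4 + y)
j(-42, -2*(-4)*(-3))*s(1/(-5/5) - 2/2) = (4 - 42)*(1/(-5/5) - 2/2)² = -38*(1/(-5*⅕) - 2*½)² = -38*(1/(-1) - 1)² = -38*(1*(-1) - 1)² = -38*(-1 - 1)² = -38*(-2)² = -38*4 = -152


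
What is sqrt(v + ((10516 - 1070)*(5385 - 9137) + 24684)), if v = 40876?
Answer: 6*I*sqrt(982662) ≈ 5947.8*I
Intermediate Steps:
sqrt(v + ((10516 - 1070)*(5385 - 9137) + 24684)) = sqrt(40876 + ((10516 - 1070)*(5385 - 9137) + 24684)) = sqrt(40876 + (9446*(-3752) + 24684)) = sqrt(40876 + (-35441392 + 24684)) = sqrt(40876 - 35416708) = sqrt(-35375832) = 6*I*sqrt(982662)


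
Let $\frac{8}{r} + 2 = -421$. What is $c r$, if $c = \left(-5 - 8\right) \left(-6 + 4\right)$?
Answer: $- \frac{208}{423} \approx -0.49173$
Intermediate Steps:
$r = - \frac{8}{423}$ ($r = \frac{8}{-2 - 421} = \frac{8}{-423} = 8 \left(- \frac{1}{423}\right) = - \frac{8}{423} \approx -0.018913$)
$c = 26$ ($c = \left(-13\right) \left(-2\right) = 26$)
$c r = 26 \left(- \frac{8}{423}\right) = - \frac{208}{423}$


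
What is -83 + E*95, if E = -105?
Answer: -10058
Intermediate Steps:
-83 + E*95 = -83 - 105*95 = -83 - 9975 = -10058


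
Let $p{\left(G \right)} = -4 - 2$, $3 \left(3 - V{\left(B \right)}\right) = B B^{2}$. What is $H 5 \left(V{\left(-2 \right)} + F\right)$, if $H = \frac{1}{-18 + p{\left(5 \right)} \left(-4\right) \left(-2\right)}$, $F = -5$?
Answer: $- \frac{5}{99} \approx -0.050505$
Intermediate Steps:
$V{\left(B \right)} = 3 - \frac{B^{3}}{3}$ ($V{\left(B \right)} = 3 - \frac{B B^{2}}{3} = 3 - \frac{B^{3}}{3}$)
$p{\left(G \right)} = -6$ ($p{\left(G \right)} = -4 - 2 = -6$)
$H = - \frac{1}{66}$ ($H = \frac{1}{-18 + \left(-6\right) \left(-4\right) \left(-2\right)} = \frac{1}{-18 + 24 \left(-2\right)} = \frac{1}{-18 - 48} = \frac{1}{-66} = - \frac{1}{66} \approx -0.015152$)
$H 5 \left(V{\left(-2 \right)} + F\right) = \left(- \frac{1}{66}\right) 5 \left(\left(3 - \frac{\left(-2\right)^{3}}{3}\right) - 5\right) = - \frac{5 \left(\left(3 - - \frac{8}{3}\right) - 5\right)}{66} = - \frac{5 \left(\left(3 + \frac{8}{3}\right) - 5\right)}{66} = - \frac{5 \left(\frac{17}{3} - 5\right)}{66} = \left(- \frac{5}{66}\right) \frac{2}{3} = - \frac{5}{99}$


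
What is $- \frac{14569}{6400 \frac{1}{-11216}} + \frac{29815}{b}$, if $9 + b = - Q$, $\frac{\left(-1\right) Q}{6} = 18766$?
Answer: $\frac{1149848208103}{45034800} \approx 25532.0$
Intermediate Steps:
$Q = -112596$ ($Q = \left(-6\right) 18766 = -112596$)
$b = 112587$ ($b = -9 - -112596 = -9 + 112596 = 112587$)
$- \frac{14569}{6400 \frac{1}{-11216}} + \frac{29815}{b} = - \frac{14569}{6400 \frac{1}{-11216}} + \frac{29815}{112587} = - \frac{14569}{6400 \left(- \frac{1}{11216}\right)} + 29815 \cdot \frac{1}{112587} = - \frac{14569}{- \frac{400}{701}} + \frac{29815}{112587} = \left(-14569\right) \left(- \frac{701}{400}\right) + \frac{29815}{112587} = \frac{10212869}{400} + \frac{29815}{112587} = \frac{1149848208103}{45034800}$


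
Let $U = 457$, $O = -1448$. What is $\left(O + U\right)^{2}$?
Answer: $982081$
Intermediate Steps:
$\left(O + U\right)^{2} = \left(-1448 + 457\right)^{2} = \left(-991\right)^{2} = 982081$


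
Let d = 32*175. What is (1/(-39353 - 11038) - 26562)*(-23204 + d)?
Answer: 2618078113308/5599 ≈ 4.6760e+8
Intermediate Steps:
d = 5600
(1/(-39353 - 11038) - 26562)*(-23204 + d) = (1/(-39353 - 11038) - 26562)*(-23204 + 5600) = (1/(-50391) - 26562)*(-17604) = (-1/50391 - 26562)*(-17604) = -1338485743/50391*(-17604) = 2618078113308/5599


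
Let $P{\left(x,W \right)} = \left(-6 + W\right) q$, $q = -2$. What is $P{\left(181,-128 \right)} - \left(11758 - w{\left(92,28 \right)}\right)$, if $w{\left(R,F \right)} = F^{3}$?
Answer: $10462$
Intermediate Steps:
$P{\left(x,W \right)} = 12 - 2 W$ ($P{\left(x,W \right)} = \left(-6 + W\right) \left(-2\right) = 12 - 2 W$)
$P{\left(181,-128 \right)} - \left(11758 - w{\left(92,28 \right)}\right) = \left(12 - -256\right) - \left(11758 - 28^{3}\right) = \left(12 + 256\right) - \left(11758 - 21952\right) = 268 - \left(11758 - 21952\right) = 268 - -10194 = 268 + 10194 = 10462$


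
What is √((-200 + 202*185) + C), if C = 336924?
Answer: 3*√41566 ≈ 611.63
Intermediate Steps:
√((-200 + 202*185) + C) = √((-200 + 202*185) + 336924) = √((-200 + 37370) + 336924) = √(37170 + 336924) = √374094 = 3*√41566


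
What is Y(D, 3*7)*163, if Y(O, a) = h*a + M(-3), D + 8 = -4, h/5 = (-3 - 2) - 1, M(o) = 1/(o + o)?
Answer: -616303/6 ≈ -1.0272e+5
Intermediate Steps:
M(o) = 1/(2*o)
h = -30 (h = 5*((-3 - 2) - 1) = 5*(-5 - 1) = 5*(-6) = -30)
D = -12 (D = -8 - 4 = -12)
Y(O, a) = -1/6 - 30*a (Y(O, a) = -30*a + (1/2)/(-3) = -30*a + (1/2)*(-1/3) = -30*a - 1/6 = -1/6 - 30*a)
Y(D, 3*7)*163 = (-1/6 - 90*7)*163 = (-1/6 - 30*21)*163 = (-1/6 - 630)*163 = -3781/6*163 = -616303/6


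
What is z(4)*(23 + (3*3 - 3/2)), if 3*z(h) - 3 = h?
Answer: 427/6 ≈ 71.167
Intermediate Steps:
z(h) = 1 + h/3
z(4)*(23 + (3*3 - 3/2)) = (1 + (⅓)*4)*(23 + (3*3 - 3/2)) = (1 + 4/3)*(23 + (9 - 3*½)) = 7*(23 + (9 - 3/2))/3 = 7*(23 + 15/2)/3 = (7/3)*(61/2) = 427/6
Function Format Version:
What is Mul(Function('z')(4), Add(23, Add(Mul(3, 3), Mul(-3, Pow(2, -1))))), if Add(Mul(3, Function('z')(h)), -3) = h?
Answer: Rational(427, 6) ≈ 71.167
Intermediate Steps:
Function('z')(h) = Add(1, Mul(Rational(1, 3), h))
Mul(Function('z')(4), Add(23, Add(Mul(3, 3), Mul(-3, Pow(2, -1))))) = Mul(Add(1, Mul(Rational(1, 3), 4)), Add(23, Add(Mul(3, 3), Mul(-3, Pow(2, -1))))) = Mul(Add(1, Rational(4, 3)), Add(23, Add(9, Mul(-3, Rational(1, 2))))) = Mul(Rational(7, 3), Add(23, Add(9, Rational(-3, 2)))) = Mul(Rational(7, 3), Add(23, Rational(15, 2))) = Mul(Rational(7, 3), Rational(61, 2)) = Rational(427, 6)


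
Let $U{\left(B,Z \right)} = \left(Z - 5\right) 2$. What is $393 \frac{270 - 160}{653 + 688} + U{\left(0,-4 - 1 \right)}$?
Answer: $\frac{5470}{447} \approx 12.237$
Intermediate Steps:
$U{\left(B,Z \right)} = -10 + 2 Z$ ($U{\left(B,Z \right)} = \left(-5 + Z\right) 2 = -10 + 2 Z$)
$393 \frac{270 - 160}{653 + 688} + U{\left(0,-4 - 1 \right)} = 393 \frac{270 - 160}{653 + 688} - \left(10 - 2 \left(-4 - 1\right)\right) = 393 \cdot \frac{110}{1341} - \left(10 - 2 \left(-4 - 1\right)\right) = 393 \cdot 110 \cdot \frac{1}{1341} + \left(-10 + 2 \left(-5\right)\right) = 393 \cdot \frac{110}{1341} - 20 = \frac{14410}{447} - 20 = \frac{5470}{447}$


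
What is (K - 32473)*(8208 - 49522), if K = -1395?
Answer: 1399222552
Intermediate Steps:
(K - 32473)*(8208 - 49522) = (-1395 - 32473)*(8208 - 49522) = -33868*(-41314) = 1399222552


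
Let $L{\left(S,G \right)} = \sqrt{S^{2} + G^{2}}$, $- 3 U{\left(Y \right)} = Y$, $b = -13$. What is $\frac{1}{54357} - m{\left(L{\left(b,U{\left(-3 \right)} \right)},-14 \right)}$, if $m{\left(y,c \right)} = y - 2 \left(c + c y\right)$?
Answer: $- \frac{1521995}{54357} - 29 \sqrt{170} \approx -406.11$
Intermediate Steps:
$U{\left(Y \right)} = - \frac{Y}{3}$
$L{\left(S,G \right)} = \sqrt{G^{2} + S^{2}}$
$m{\left(y,c \right)} = y - 2 c - 2 c y$ ($m{\left(y,c \right)} = y - \left(2 c + 2 c y\right) = y - 2 c - 2 c y$)
$\frac{1}{54357} - m{\left(L{\left(b,U{\left(-3 \right)} \right)},-14 \right)} = \frac{1}{54357} - \left(\sqrt{\left(\left(- \frac{1}{3}\right) \left(-3\right)\right)^{2} + \left(-13\right)^{2}} - -28 - - 28 \sqrt{\left(\left(- \frac{1}{3}\right) \left(-3\right)\right)^{2} + \left(-13\right)^{2}}\right) = \frac{1}{54357} - \left(\sqrt{1^{2} + 169} + 28 - - 28 \sqrt{1^{2} + 169}\right) = \frac{1}{54357} - \left(\sqrt{1 + 169} + 28 - - 28 \sqrt{1 + 169}\right) = \frac{1}{54357} - \left(\sqrt{170} + 28 - - 28 \sqrt{170}\right) = \frac{1}{54357} - \left(\sqrt{170} + 28 + 28 \sqrt{170}\right) = \frac{1}{54357} - \left(28 + 29 \sqrt{170}\right) = - \frac{1521995}{54357} - 29 \sqrt{170}$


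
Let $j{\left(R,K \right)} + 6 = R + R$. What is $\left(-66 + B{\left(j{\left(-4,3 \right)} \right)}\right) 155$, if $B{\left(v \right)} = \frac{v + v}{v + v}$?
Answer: $-10075$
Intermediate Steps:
$j{\left(R,K \right)} = -6 + 2 R$ ($j{\left(R,K \right)} = -6 + \left(R + R\right) = -6 + 2 R$)
$B{\left(v \right)} = 1$ ($B{\left(v \right)} = \frac{2 v}{2 v} = 2 v \frac{1}{2 v} = 1$)
$\left(-66 + B{\left(j{\left(-4,3 \right)} \right)}\right) 155 = \left(-66 + 1\right) 155 = \left(-65\right) 155 = -10075$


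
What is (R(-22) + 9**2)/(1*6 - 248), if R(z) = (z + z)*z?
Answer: -1049/242 ≈ -4.3347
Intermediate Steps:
R(z) = 2*z**2 (R(z) = (2*z)*z = 2*z**2)
(R(-22) + 9**2)/(1*6 - 248) = (2*(-22)**2 + 9**2)/(1*6 - 248) = (2*484 + 81)/(6 - 248) = (968 + 81)/(-242) = 1049*(-1/242) = -1049/242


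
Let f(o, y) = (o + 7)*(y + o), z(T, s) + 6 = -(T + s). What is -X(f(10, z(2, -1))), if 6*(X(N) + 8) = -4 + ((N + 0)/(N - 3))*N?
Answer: -35/96 ≈ -0.36458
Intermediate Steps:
z(T, s) = -6 - T - s (z(T, s) = -6 - (T + s) = -6 + (-T - s) = -6 - T - s)
f(o, y) = (7 + o)*(o + y)
X(N) = -26/3 + N²/(6*(-3 + N)) (X(N) = -8 + (-4 + ((N + 0)/(N - 3))*N)/6 = -8 + (-4 + (N/(-3 + N))*N)/6 = -8 + (-4 + N²/(-3 + N))/6 = -8 + (-⅔ + N²/(6*(-3 + N))) = -26/3 + N²/(6*(-3 + N)))
-X(f(10, z(2, -1))) = -(156 + (10² + 7*10 + 7*(-6 - 1*2 - 1*(-1)) + 10*(-6 - 1*2 - 1*(-1)))² - 52*(10² + 7*10 + 7*(-6 - 1*2 - 1*(-1)) + 10*(-6 - 1*2 - 1*(-1))))/(6*(-3 + (10² + 7*10 + 7*(-6 - 1*2 - 1*(-1)) + 10*(-6 - 1*2 - 1*(-1))))) = -(156 + (100 + 70 + 7*(-6 - 2 + 1) + 10*(-6 - 2 + 1))² - 52*(100 + 70 + 7*(-6 - 2 + 1) + 10*(-6 - 2 + 1)))/(6*(-3 + (100 + 70 + 7*(-6 - 2 + 1) + 10*(-6 - 2 + 1)))) = -(156 + (100 + 70 + 7*(-7) + 10*(-7))² - 52*(100 + 70 + 7*(-7) + 10*(-7)))/(6*(-3 + (100 + 70 + 7*(-7) + 10*(-7)))) = -(156 + (100 + 70 - 49 - 70)² - 52*(100 + 70 - 49 - 70))/(6*(-3 + (100 + 70 - 49 - 70))) = -(156 + 51² - 52*51)/(6*(-3 + 51)) = -(156 + 2601 - 2652)/(6*48) = -105/(6*48) = -1*35/96 = -35/96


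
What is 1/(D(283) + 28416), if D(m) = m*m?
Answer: 1/108505 ≈ 9.2162e-6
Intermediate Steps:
D(m) = m²
1/(D(283) + 28416) = 1/(283² + 28416) = 1/(80089 + 28416) = 1/108505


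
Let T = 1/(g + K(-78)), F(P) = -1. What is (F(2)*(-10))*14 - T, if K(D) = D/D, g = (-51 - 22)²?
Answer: 746199/5330 ≈ 140.00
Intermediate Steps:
g = 5329 (g = (-73)² = 5329)
K(D) = 1
T = 1/5330 (T = 1/(5329 + 1) = 1/5330 ≈ 0.00018762)
(F(2)*(-10))*14 - T = -1*(-10)*14 - 1*1/5330 = 10*14 - 1/5330 = 140 - 1/5330 = 746199/5330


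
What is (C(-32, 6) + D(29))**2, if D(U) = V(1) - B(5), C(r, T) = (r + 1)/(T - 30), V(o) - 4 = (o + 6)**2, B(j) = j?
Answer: 1399489/576 ≈ 2429.7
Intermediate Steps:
V(o) = 4 + (6 + o)**2 (V(o) = 4 + (o + 6)**2 = 4 + (6 + o)**2)
C(r, T) = (1 + r)/(-30 + T)
D(U) = 48 (D(U) = (4 + (6 + 1)**2) - 1*5 = (4 + 7**2) - 5 = (4 + 49) - 5 = 53 - 5 = 48)
(C(-32, 6) + D(29))**2 = ((1 - 32)/(-30 + 6) + 48)**2 = (-31/(-24) + 48)**2 = (-1/24*(-31) + 48)**2 = (31/24 + 48)**2 = (1183/24)**2 = 1399489/576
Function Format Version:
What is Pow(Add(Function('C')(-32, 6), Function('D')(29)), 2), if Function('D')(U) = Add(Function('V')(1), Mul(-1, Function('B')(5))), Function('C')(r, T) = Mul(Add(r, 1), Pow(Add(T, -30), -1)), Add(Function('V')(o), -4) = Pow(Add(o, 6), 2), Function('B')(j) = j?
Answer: Rational(1399489, 576) ≈ 2429.7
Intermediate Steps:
Function('V')(o) = Add(4, Pow(Add(6, o), 2)) (Function('V')(o) = Add(4, Pow(Add(o, 6), 2)) = Add(4, Pow(Add(6, o), 2)))
Function('C')(r, T) = Mul(Pow(Add(-30, T), -1), Add(1, r)) (Function('C')(r, T) = Mul(Add(1, r), Pow(Add(-30, T), -1)) = Mul(Pow(Add(-30, T), -1), Add(1, r)))
Function('D')(U) = 48 (Function('D')(U) = Add(Add(4, Pow(Add(6, 1), 2)), Mul(-1, 5)) = Add(Add(4, Pow(7, 2)), -5) = Add(Add(4, 49), -5) = Add(53, -5) = 48)
Pow(Add(Function('C')(-32, 6), Function('D')(29)), 2) = Pow(Add(Mul(Pow(Add(-30, 6), -1), Add(1, -32)), 48), 2) = Pow(Add(Mul(Pow(-24, -1), -31), 48), 2) = Pow(Add(Mul(Rational(-1, 24), -31), 48), 2) = Pow(Add(Rational(31, 24), 48), 2) = Pow(Rational(1183, 24), 2) = Rational(1399489, 576)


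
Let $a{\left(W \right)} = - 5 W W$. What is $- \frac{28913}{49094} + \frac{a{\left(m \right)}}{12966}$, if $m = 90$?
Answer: $- \frac{393865493}{106092134} \approx -3.7125$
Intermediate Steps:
$a{\left(W \right)} = - 5 W^{2}$
$- \frac{28913}{49094} + \frac{a{\left(m \right)}}{12966} = - \frac{28913}{49094} + \frac{\left(-5\right) 90^{2}}{12966} = \left(-28913\right) \frac{1}{49094} + \left(-5\right) 8100 \cdot \frac{1}{12966} = - \frac{28913}{49094} - \frac{6750}{2161} = - \frac{393865493}{106092134}$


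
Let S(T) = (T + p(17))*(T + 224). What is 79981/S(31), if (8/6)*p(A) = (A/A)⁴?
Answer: 319924/32385 ≈ 9.8788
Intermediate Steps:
p(A) = ¾ (p(A) = 3*(A/A)⁴/4 = (¾)*1⁴ = (¾)*1 = ¾)
S(T) = (224 + T)*(¾ + T) (S(T) = (T + ¾)*(T + 224) = (¾ + T)*(224 + T) = (224 + T)*(¾ + T))
79981/S(31) = 79981/(168 + 31² + (899/4)*31) = 79981/(168 + 961 + 27869/4) = 79981/(32385/4) = 79981*(4/32385) = 319924/32385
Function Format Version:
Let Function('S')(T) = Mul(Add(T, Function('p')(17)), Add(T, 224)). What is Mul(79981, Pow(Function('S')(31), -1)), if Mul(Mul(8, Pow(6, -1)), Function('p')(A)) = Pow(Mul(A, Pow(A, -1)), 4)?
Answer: Rational(319924, 32385) ≈ 9.8788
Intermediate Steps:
Function('p')(A) = Rational(3, 4) (Function('p')(A) = Mul(Rational(3, 4), Pow(Mul(A, Pow(A, -1)), 4)) = Mul(Rational(3, 4), Pow(1, 4)) = Mul(Rational(3, 4), 1) = Rational(3, 4))
Function('S')(T) = Mul(Add(224, T), Add(Rational(3, 4), T)) (Function('S')(T) = Mul(Add(T, Rational(3, 4)), Add(T, 224)) = Mul(Add(Rational(3, 4), T), Add(224, T)) = Mul(Add(224, T), Add(Rational(3, 4), T)))
Mul(79981, Pow(Function('S')(31), -1)) = Mul(79981, Pow(Add(168, Pow(31, 2), Mul(Rational(899, 4), 31)), -1)) = Mul(79981, Pow(Add(168, 961, Rational(27869, 4)), -1)) = Mul(79981, Pow(Rational(32385, 4), -1)) = Mul(79981, Rational(4, 32385)) = Rational(319924, 32385)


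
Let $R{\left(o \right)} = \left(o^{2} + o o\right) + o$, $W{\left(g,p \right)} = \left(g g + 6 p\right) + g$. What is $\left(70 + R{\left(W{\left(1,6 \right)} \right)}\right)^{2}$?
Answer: $8976016$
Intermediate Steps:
$W{\left(g,p \right)} = g + g^{2} + 6 p$ ($W{\left(g,p \right)} = \left(g^{2} + 6 p\right) + g = g + g^{2} + 6 p$)
$R{\left(o \right)} = o + 2 o^{2}$ ($R{\left(o \right)} = \left(o^{2} + o^{2}\right) + o = 2 o^{2} + o = o + 2 o^{2}$)
$\left(70 + R{\left(W{\left(1,6 \right)} \right)}\right)^{2} = \left(70 + \left(1 + 1^{2} + 6 \cdot 6\right) \left(1 + 2 \left(1 + 1^{2} + 6 \cdot 6\right)\right)\right)^{2} = \left(70 + \left(1 + 1 + 36\right) \left(1 + 2 \left(1 + 1 + 36\right)\right)\right)^{2} = \left(70 + 38 \left(1 + 2 \cdot 38\right)\right)^{2} = \left(70 + 38 \left(1 + 76\right)\right)^{2} = \left(70 + 38 \cdot 77\right)^{2} = \left(70 + 2926\right)^{2} = 2996^{2} = 8976016$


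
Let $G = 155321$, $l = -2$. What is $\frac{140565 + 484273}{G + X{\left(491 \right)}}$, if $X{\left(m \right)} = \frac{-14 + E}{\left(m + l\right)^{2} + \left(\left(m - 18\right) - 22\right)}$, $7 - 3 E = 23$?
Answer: $\frac{224540534004}{55815843889} \approx 4.0229$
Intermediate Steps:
$E = - \frac{16}{3}$ ($E = \frac{7}{3} - \frac{23}{3} = - \frac{16}{3} \approx -5.3333$)
$X{\left(m \right)} = - \frac{58}{3 \left(-40 + m + \left(-2 + m\right)^{2}\right)}$ ($X{\left(m \right)} = \frac{-14 - \frac{16}{3}}{\left(m - 2\right)^{2} + \left(\left(m - 18\right) - 22\right)} = - \frac{58}{3 \left(\left(-2 + m\right)^{2} + \left(\left(-18 + m\right) - 22\right)\right)} = - \frac{58}{3 \left(\left(-2 + m\right)^{2} + \left(-40 + m\right)\right)} = - \frac{58}{3 \left(-40 + m + \left(-2 + m\right)^{2}\right)}$)
$\frac{140565 + 484273}{G + X{\left(491 \right)}} = \frac{140565 + 484273}{155321 + \frac{58}{108 - 3 \cdot 491^{2} + 9 \cdot 491}} = \frac{624838}{155321 + \frac{58}{108 - 723243 + 4419}} = \frac{624838}{155321 + \frac{58}{-718716}} = \frac{624838}{155321 + 58 \left(- \frac{1}{718716}\right)} = \frac{624838}{155321 - \frac{29}{359358}} = \frac{624838}{\frac{55815843889}{359358}} = 624838 \cdot \frac{359358}{55815843889} = \frac{224540534004}{55815843889}$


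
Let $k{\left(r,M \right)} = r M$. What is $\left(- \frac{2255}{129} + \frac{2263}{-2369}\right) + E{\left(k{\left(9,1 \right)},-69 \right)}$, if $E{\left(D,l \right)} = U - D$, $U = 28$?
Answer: $\frac{172397}{305601} \approx 0.56412$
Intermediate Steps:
$k{\left(r,M \right)} = M r$
$E{\left(D,l \right)} = 28 - D$
$\left(- \frac{2255}{129} + \frac{2263}{-2369}\right) + E{\left(k{\left(9,1 \right)},-69 \right)} = \left(- \frac{2255}{129} + \frac{2263}{-2369}\right) + \left(28 - 1 \cdot 9\right) = \left(\left(-2255\right) \frac{1}{129} + 2263 \left(- \frac{1}{2369}\right)\right) + \left(28 - 9\right) = \left(- \frac{2255}{129} - \frac{2263}{2369}\right) + \left(28 - 9\right) = - \frac{5634022}{305601} + 19 = \frac{172397}{305601}$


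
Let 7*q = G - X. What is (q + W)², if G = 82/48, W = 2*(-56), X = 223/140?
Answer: 433573522369/34574400 ≈ 12540.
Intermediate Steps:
X = 223/140 (X = 223*(1/140) = 223/140 ≈ 1.5929)
W = -112
G = 41/24 (G = 82*(1/48) = 41/24 ≈ 1.7083)
q = 97/5880 (q = (41/24 - 1*223/140)/7 = (41/24 - 223/140)/7 = (⅐)*(97/840) = 97/5880 ≈ 0.016497)
(q + W)² = (97/5880 - 112)² = (-658463/5880)² = 433573522369/34574400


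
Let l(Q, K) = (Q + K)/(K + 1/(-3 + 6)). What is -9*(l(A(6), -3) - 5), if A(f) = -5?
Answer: 18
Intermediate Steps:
l(Q, K) = (K + Q)/(⅓ + K) (l(Q, K) = (K + Q)/(K + 1/3) = (K + Q)/(K + ⅓) = (K + Q)/(⅓ + K))
-9*(l(A(6), -3) - 5) = -9*(3*(-3 - 5)/(1 + 3*(-3)) - 5) = -9*(3*(-8)/(1 - 9) - 5) = -9*(3*(-8)/(-8) - 5) = -9*(3*(-⅛)*(-8) - 5) = -9*(3 - 5) = -9*(-2) = 18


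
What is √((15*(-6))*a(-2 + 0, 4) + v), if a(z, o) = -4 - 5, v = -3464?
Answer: I*√2654 ≈ 51.517*I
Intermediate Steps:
a(z, o) = -9
√((15*(-6))*a(-2 + 0, 4) + v) = √((15*(-6))*(-9) - 3464) = √(-90*(-9) - 3464) = √(810 - 3464) = √(-2654) = I*√2654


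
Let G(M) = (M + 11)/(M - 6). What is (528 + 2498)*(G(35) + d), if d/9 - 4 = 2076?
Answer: 1642894076/29 ≈ 5.6652e+7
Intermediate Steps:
d = 18720 (d = 36 + 9*2076 = 36 + 18684 = 18720)
G(M) = (11 + M)/(-6 + M)
(528 + 2498)*(G(35) + d) = (528 + 2498)*((11 + 35)/(-6 + 35) + 18720) = 3026*(46/29 + 18720) = 3026*(542926/29) = 1642894076/29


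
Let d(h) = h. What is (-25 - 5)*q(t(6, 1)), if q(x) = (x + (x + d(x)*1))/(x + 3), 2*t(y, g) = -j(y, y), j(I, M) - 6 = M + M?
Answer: -135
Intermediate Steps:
j(I, M) = 6 + 2*M (j(I, M) = 6 + (M + M) = 6 + 2*M)
t(y, g) = -3 - y (t(y, g) = (-(6 + 2*y))/2 = (-6 - 2*y)/2 = -3 - y)
q(x) = 3*x/(3 + x) (q(x) = (x + (x + x*1))/(x + 3) = (x + (x + x))/(3 + x) = (x + 2*x)/(3 + x) = (3*x)/(3 + x) = 3*x/(3 + x))
(-25 - 5)*q(t(6, 1)) = (-25 - 5)*(3*(-3 - 1*6)/(3 + (-3 - 1*6))) = -90*(-3 - 6)/(3 + (-3 - 6)) = -90*(-9)/(3 - 9) = -90*(-9)/(-6) = -90*(-9)*(-1)/6 = -30*9/2 = -135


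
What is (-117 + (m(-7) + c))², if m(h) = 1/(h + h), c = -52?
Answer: 5602689/196 ≈ 28585.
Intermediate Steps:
m(h) = 1/(2*h)
(-117 + (m(-7) + c))² = (-117 + ((½)/(-7) - 52))² = (-117 + ((½)*(-⅐) - 52))² = (-117 + (-1/14 - 52))² = (-117 - 729/14)² = (-2367/14)² = 5602689/196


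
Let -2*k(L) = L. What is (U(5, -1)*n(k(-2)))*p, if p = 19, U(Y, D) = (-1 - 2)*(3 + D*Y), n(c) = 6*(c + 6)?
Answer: 4788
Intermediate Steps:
k(L) = -L/2
n(c) = 36 + 6*c (n(c) = 6*(6 + c) = 36 + 6*c)
U(Y, D) = -9 - 3*D*Y (U(Y, D) = -3*(3 + D*Y) = -9 - 3*D*Y)
(U(5, -1)*n(k(-2)))*p = ((-9 - 3*(-1)*5)*(36 + 6*(-½*(-2))))*19 = ((-9 + 15)*(36 + 6*1))*19 = (6*(36 + 6))*19 = (6*42)*19 = 252*19 = 4788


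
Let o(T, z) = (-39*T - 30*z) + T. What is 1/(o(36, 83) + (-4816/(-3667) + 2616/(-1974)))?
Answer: -1206443/4654471442 ≈ -0.00025920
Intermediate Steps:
o(T, z) = -38*T - 30*z
1/(o(36, 83) + (-4816/(-3667) + 2616/(-1974))) = 1/((-38*36 - 30*83) + (-4816/(-3667) + 2616/(-1974))) = 1/((-1368 - 2490) + (-4816*(-1/3667) + 2616*(-1/1974))) = 1/(-3858 + (4816/3667 - 436/329)) = 1/(-3858 - 14348/1206443) = 1/(-4654471442/1206443) = -1206443/4654471442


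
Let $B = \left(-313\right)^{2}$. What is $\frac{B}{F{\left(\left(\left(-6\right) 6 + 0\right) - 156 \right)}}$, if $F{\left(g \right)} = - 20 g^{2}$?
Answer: $- \frac{97969}{737280} \approx -0.13288$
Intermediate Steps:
$B = 97969$
$\frac{B}{F{\left(\left(\left(-6\right) 6 + 0\right) - 156 \right)}} = \frac{97969}{\left(-20\right) \left(\left(\left(-6\right) 6 + 0\right) - 156\right)^{2}} = \frac{97969}{\left(-20\right) \left(\left(-36 + 0\right) - 156\right)^{2}} = \frac{97969}{\left(-20\right) \left(-36 - 156\right)^{2}} = \frac{97969}{\left(-20\right) \left(-192\right)^{2}} = \frac{97969}{\left(-20\right) 36864} = \frac{97969}{-737280} = 97969 \left(- \frac{1}{737280}\right) = - \frac{97969}{737280}$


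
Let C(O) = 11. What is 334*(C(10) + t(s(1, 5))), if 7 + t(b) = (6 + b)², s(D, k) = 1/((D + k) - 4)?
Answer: 30895/2 ≈ 15448.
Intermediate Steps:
s(D, k) = 1/(-4 + D + k)
t(b) = -7 + (6 + b)²
334*(C(10) + t(s(1, 5))) = 334*(11 + (-7 + (6 + 1/(-4 + 1 + 5))²)) = 334*(11 + (-7 + (6 + 1/2)²)) = 334*(11 + (-7 + (6 + ½)²)) = 334*(11 + (-7 + (13/2)²)) = 334*(11 + (-7 + 169/4)) = 334*(11 + 141/4) = 334*(185/4) = 30895/2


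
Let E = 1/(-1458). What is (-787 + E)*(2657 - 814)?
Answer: -2114744821/1458 ≈ -1.4504e+6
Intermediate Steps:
E = -1/1458 ≈ -0.00068587
(-787 + E)*(2657 - 814) = (-787 - 1/1458)*(2657 - 814) = -1147447/1458*1843 = -2114744821/1458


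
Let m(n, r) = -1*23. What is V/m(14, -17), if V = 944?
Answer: -944/23 ≈ -41.043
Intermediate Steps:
m(n, r) = -23
V/m(14, -17) = 944/(-23) = 944*(-1/23) = -944/23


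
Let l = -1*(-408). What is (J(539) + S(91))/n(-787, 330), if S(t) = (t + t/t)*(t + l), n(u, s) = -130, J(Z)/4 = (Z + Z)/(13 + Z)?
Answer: -243707/690 ≈ -353.20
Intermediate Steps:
J(Z) = 8*Z/(13 + Z) (J(Z) = 4*((Z + Z)/(13 + Z)) = 4*((2*Z)/(13 + Z)) = 4*(2*Z/(13 + Z)) = 8*Z/(13 + Z))
l = 408
S(t) = (1 + t)*(408 + t) (S(t) = (t + t/t)*(t + 408) = (t + 1)*(408 + t) = (1 + t)*(408 + t))
(J(539) + S(91))/n(-787, 330) = (8*539/(13 + 539) + (408 + 91**2 + 409*91))/(-130) = (8*539/552 + (408 + 8281 + 37219))*(-1/130) = (8*539*(1/552) + 45908)*(-1/130) = (539/69 + 45908)*(-1/130) = (3168191/69)*(-1/130) = -243707/690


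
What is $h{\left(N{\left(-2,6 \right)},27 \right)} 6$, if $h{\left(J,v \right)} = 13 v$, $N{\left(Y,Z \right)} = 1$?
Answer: $2106$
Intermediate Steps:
$h{\left(N{\left(-2,6 \right)},27 \right)} 6 = 13 \cdot 27 \cdot 6 = 351 \cdot 6 = 2106$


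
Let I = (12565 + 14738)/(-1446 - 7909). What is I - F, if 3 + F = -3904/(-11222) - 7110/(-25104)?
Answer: -120716543977/219621946520 ≈ -0.54966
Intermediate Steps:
F = -55613069/23476424 (F = -3 + (-3904/(-11222) - 7110/(-25104)) = -3 + (-3904*(-1/11222) - 7110*(-1/25104)) = -3 + (1952/5611 + 1185/4184) = -3 + 14816203/23476424 = -55613069/23476424 ≈ -2.3689)
I = -27303/9355 (I = 27303/(-9355) = 27303*(-1/9355) = -27303/9355 ≈ -2.9185)
I - F = -27303/9355 - 1*(-55613069/23476424) = -27303/9355 + 55613069/23476424 = -120716543977/219621946520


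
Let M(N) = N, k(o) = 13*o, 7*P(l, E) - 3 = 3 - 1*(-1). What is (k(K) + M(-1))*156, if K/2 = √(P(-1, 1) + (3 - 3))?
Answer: 3900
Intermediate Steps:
P(l, E) = 1 (P(l, E) = 3/7 + (3 - 1*(-1))/7 = 3/7 + (3 + 1)/7 = 3/7 + (⅐)*4 = 3/7 + 4/7 = 1)
K = 2 (K = 2*√(1 + (3 - 3)) = 2*√(1 + 0) = 2*√1 = 2*1 = 2)
(k(K) + M(-1))*156 = (13*2 - 1)*156 = (26 - 1)*156 = 25*156 = 3900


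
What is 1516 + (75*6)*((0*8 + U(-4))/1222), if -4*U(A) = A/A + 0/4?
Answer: 3704879/2444 ≈ 1515.9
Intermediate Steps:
U(A) = -¼ (U(A) = -(A/A + 0/4)/4 = -(1 + 0*(¼))/4 = -(1 + 0)/4 = -¼*1 = -¼)
1516 + (75*6)*((0*8 + U(-4))/1222) = 1516 + (75*6)*((0*8 - ¼)/1222) = 1516 + 450*((0 - ¼)*(1/1222)) = 1516 + 450*(-¼*1/1222) = 1516 + 450*(-1/4888) = 1516 - 225/2444 = 3704879/2444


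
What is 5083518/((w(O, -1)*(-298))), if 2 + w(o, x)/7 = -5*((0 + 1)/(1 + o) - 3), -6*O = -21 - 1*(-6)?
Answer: -847253/4023 ≈ -210.60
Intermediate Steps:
O = 5/2 (O = -(-21 - 1*(-6))/6 = -(-21 + 6)/6 = -1/6*(-15) = 5/2 ≈ 2.5000)
w(o, x) = 91 - 35/(1 + o) (w(o, x) = -14 + 7*(-5*((0 + 1)/(1 + o) - 3)) = -14 + 7*(-5*(1/(1 + o) - 3)) = -14 + 7*(-5*(-3 + 1/(1 + o))) = -14 + 7*(15 - 5/(1 + o)) = -14 + (105 - 35/(1 + o)) = 91 - 35/(1 + o))
5083518/((w(O, -1)*(-298))) = 5083518/(((7*(8 + 13*(5/2))/(1 + 5/2))*(-298))) = 5083518/(((7*(8 + 65/2)/(7/2))*(-298))) = 5083518/(((7*(2/7)*(81/2))*(-298))) = 5083518/((81*(-298))) = 5083518/(-24138) = 5083518*(-1/24138) = -847253/4023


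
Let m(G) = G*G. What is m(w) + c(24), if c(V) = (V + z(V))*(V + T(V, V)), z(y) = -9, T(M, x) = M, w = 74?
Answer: 6196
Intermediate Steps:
m(G) = G²
c(V) = 2*V*(-9 + V) (c(V) = (V - 9)*(V + V) = (-9 + V)*(2*V) = 2*V*(-9 + V))
m(w) + c(24) = 74² + 2*24*(-9 + 24) = 5476 + 2*24*15 = 5476 + 720 = 6196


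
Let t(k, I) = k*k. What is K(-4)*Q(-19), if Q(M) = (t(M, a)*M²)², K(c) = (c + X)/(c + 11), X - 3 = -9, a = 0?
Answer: -169835630410/7 ≈ -2.4262e+10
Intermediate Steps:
t(k, I) = k²
X = -6 (X = 3 - 9 = -6)
K(c) = (-6 + c)/(11 + c) (K(c) = (c - 6)/(c + 11) = (-6 + c)/(11 + c))
Q(M) = M⁸ (Q(M) = (M²*M²)² = (M⁴)² = M⁸)
K(-4)*Q(-19) = ((-6 - 4)/(11 - 4))*(-19)⁸ = (-10/7)*16983563041 = ((⅐)*(-10))*16983563041 = -10/7*16983563041 = -169835630410/7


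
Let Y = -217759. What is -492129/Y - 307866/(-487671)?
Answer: 102345877951/35398249763 ≈ 2.8913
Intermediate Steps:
-492129/Y - 307866/(-487671) = -492129/(-217759) - 307866/(-487671) = -492129*(-1/217759) - 307866*(-1/487671) = 492129/217759 + 102622/162557 = 102345877951/35398249763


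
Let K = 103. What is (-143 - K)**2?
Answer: 60516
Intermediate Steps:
(-143 - K)**2 = (-143 - 1*103)**2 = (-143 - 103)**2 = (-246)**2 = 60516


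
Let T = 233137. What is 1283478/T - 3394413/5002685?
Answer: 5629472874849/1166310972845 ≈ 4.8267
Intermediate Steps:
1283478/T - 3394413/5002685 = 1283478/233137 - 3394413/5002685 = 5629472874849/1166310972845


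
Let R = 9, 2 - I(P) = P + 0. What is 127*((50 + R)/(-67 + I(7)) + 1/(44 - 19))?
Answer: -178181/1800 ≈ -98.990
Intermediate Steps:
I(P) = 2 - P (I(P) = 2 - (P + 0) = 2 - P)
127*((50 + R)/(-67 + I(7)) + 1/(44 - 19)) = 127*((50 + 9)/(-67 + (2 - 1*7)) + 1/(44 - 19)) = 127*(59/(-67 + (2 - 7)) + 1/25) = 127*(59/(-67 - 5) + 1/25) = 127*(59/(-72) + 1/25) = 127*(59*(-1/72) + 1/25) = 127*(-59/72 + 1/25) = 127*(-1403/1800) = -178181/1800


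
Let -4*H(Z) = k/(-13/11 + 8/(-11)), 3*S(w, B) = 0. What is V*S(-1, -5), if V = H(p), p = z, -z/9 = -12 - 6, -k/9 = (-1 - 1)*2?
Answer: 0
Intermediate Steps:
S(w, B) = 0 (S(w, B) = (⅓)*0 = 0)
k = 36 (k = -9*(-1 - 1)*2 = -(-18)*2 = -9*(-4) = 36)
z = 162 (z = -9*(-12 - 6) = -9*(-18) = 162)
p = 162
H(Z) = 33/7 (H(Z) = -9/(-13/11 + 8/(-11)) = -9/(-13*1/11 + 8*(-1/11)) = -9/(-13/11 - 8/11) = -9/(-21/11) = -9*(-11)/21 = -¼*(-132/7) = 33/7)
V = 33/7 ≈ 4.7143
V*S(-1, -5) = (33/7)*0 = 0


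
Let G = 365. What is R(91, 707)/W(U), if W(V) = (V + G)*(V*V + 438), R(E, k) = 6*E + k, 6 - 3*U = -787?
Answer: 33831/1194709408 ≈ 2.8317e-5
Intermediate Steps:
U = 793/3 (U = 2 - 1/3*(-787) = 2 + 787/3 = 793/3 ≈ 264.33)
R(E, k) = k + 6*E
W(V) = (365 + V)*(438 + V**2) (W(V) = (V + 365)*(V*V + 438) = (365 + V)*(V**2 + 438) = (365 + V)*(438 + V**2))
R(91, 707)/W(U) = (707 + 6*91)/(159870 + (793/3)**3 + 365*(793/3)**2 + 438*(793/3)) = (707 + 546)/(159870 + 498677257/27 + 365*(628849/9) + 115778) = 1253/(159870 + 498677257/27 + 229529885/9 + 115778) = 1253/(1194709408/27) = 1253*(27/1194709408) = 33831/1194709408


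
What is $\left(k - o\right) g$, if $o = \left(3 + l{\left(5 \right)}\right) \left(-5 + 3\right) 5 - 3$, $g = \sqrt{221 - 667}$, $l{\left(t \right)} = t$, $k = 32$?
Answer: $115 i \sqrt{446} \approx 2428.7 i$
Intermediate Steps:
$g = i \sqrt{446}$ ($g = \sqrt{-446} = i \sqrt{446} \approx 21.119 i$)
$o = -83$ ($o = \left(3 + 5\right) \left(-5 + 3\right) 5 - 3 = 8 \left(-2\right) 5 - 3 = \left(-16\right) 5 - 3 = -80 - 3 = -83$)
$\left(k - o\right) g = \left(32 - -83\right) i \sqrt{446} = \left(32 + 83\right) i \sqrt{446} = 115 i \sqrt{446}$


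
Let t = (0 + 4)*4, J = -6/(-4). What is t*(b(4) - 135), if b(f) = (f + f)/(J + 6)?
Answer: -32144/15 ≈ -2142.9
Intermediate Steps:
J = 3/2 (J = -6*(-¼) = 3/2 ≈ 1.5000)
t = 16 (t = 4*4 = 16)
b(f) = 4*f/15 (b(f) = (f + f)/(3/2 + 6) = (2*f)/(15/2) = (2*f)*(2/15) = 4*f/15)
t*(b(4) - 135) = 16*((4/15)*4 - 135) = 16*(16/15 - 135) = 16*(-2009/15) = -32144/15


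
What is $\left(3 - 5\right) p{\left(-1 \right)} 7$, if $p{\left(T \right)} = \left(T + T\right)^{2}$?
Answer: $-56$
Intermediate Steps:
$p{\left(T \right)} = 4 T^{2}$ ($p{\left(T \right)} = \left(2 T\right)^{2} = 4 T^{2}$)
$\left(3 - 5\right) p{\left(-1 \right)} 7 = \left(3 - 5\right) 4 \left(-1\right)^{2} \cdot 7 = - 2 \cdot 4 \cdot 1 \cdot 7 = \left(-2\right) 4 \cdot 7 = \left(-8\right) 7 = -56$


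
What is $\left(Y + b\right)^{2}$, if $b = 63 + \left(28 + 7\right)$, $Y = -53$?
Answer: $2025$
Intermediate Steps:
$b = 98$ ($b = 63 + 35 = 98$)
$\left(Y + b\right)^{2} = \left(-53 + 98\right)^{2} = 45^{2} = 2025$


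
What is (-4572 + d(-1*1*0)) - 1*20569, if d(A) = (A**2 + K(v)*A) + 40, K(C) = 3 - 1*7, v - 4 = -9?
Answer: -25101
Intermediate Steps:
v = -5 (v = 4 - 9 = -5)
K(C) = -4 (K(C) = 3 - 7 = -4)
d(A) = 40 + A**2 - 4*A (d(A) = (A**2 - 4*A) + 40 = 40 + A**2 - 4*A)
(-4572 + d(-1*1*0)) - 1*20569 = (-4572 + (40 + (-1*1*0)**2 - 4*(-1*1)*0)) - 1*20569 = (-4572 + (40 + (-1*0)**2 - (-4)*0)) - 20569 = (-4572 + (40 + 0**2 - 4*0)) - 20569 = (-4572 + (40 + 0 + 0)) - 20569 = (-4572 + 40) - 20569 = -4532 - 20569 = -25101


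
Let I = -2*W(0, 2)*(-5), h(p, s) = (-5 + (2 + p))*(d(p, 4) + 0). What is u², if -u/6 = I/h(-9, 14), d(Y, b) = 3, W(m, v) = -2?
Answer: 100/9 ≈ 11.111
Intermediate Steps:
h(p, s) = -9 + 3*p (h(p, s) = (-5 + (2 + p))*(3 + 0) = (-3 + p)*3 = -9 + 3*p)
I = -20 (I = -2*(-2)*(-5) = 4*(-5) = -20)
u = -10/3 (u = -(-120)/(-9 + 3*(-9)) = -(-120)/(-9 - 27) = -(-120)/(-36) = -(-120)*(-1)/36 = -6*5/9 = -10/3 ≈ -3.3333)
u² = (-10/3)² = 100/9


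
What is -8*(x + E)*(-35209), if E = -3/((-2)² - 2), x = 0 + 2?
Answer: 140836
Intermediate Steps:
x = 2
E = -3/2 (E = -3/(4 - 2) = -3/2 ≈ -1.5000)
-8*(x + E)*(-35209) = -8*(2 - 3/2)*(-35209) = -8*½*(-35209) = -4*(-35209) = 140836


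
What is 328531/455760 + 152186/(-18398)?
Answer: -31657989011/4192536240 ≈ -7.5510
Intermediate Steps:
328531/455760 + 152186/(-18398) = 328531*(1/455760) + 152186*(-1/18398) = 328531/455760 - 76093/9199 = -31657989011/4192536240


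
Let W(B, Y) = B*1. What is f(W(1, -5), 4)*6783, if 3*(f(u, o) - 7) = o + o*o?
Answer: 92701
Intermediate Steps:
W(B, Y) = B
f(u, o) = 7 + o/3 + o²/3 (f(u, o) = 7 + (o + o*o)/3 = 7 + (o + o²)/3 = 7 + (o/3 + o²/3) = 7 + o/3 + o²/3)
f(W(1, -5), 4)*6783 = (7 + (⅓)*4 + (⅓)*4²)*6783 = (7 + 4/3 + (⅓)*16)*6783 = (7 + 4/3 + 16/3)*6783 = (41/3)*6783 = 92701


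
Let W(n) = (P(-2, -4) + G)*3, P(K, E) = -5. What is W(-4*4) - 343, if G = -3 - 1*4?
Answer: -379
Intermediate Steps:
G = -7 (G = -3 - 4 = -7)
W(n) = -36 (W(n) = (-5 - 7)*3 = -12*3 = -36)
W(-4*4) - 343 = -36 - 343 = -379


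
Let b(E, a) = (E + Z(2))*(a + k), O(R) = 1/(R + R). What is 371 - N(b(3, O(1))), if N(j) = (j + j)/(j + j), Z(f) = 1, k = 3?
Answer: 370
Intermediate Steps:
O(R) = 1/(2*R)
b(E, a) = (1 + E)*(3 + a) (b(E, a) = (E + 1)*(a + 3) = (1 + E)*(3 + a))
N(j) = 1 (N(j) = (2*j)/((2*j)) = (2*j)*(1/(2*j)) = 1)
371 - N(b(3, O(1))) = 371 - 1*1 = 371 - 1 = 370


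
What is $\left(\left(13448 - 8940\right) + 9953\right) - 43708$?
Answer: $-29247$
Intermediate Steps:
$\left(\left(13448 - 8940\right) + 9953\right) - 43708 = \left(4508 + 9953\right) - 43708 = 14461 - 43708 = -29247$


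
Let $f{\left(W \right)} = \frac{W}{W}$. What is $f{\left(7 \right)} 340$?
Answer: $340$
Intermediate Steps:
$f{\left(W \right)} = 1$
$f{\left(7 \right)} 340 = 1 \cdot 340 = 340$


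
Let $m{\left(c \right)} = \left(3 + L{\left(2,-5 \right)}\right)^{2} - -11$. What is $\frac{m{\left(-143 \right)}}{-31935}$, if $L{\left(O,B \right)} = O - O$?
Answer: $- \frac{4}{6387} \approx -0.00062627$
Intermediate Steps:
$L{\left(O,B \right)} = 0$
$m{\left(c \right)} = 20$ ($m{\left(c \right)} = \left(3 + 0\right)^{2} - -11 = 3^{2} + 11 = 9 + 11 = 20$)
$\frac{m{\left(-143 \right)}}{-31935} = \frac{20}{-31935} = 20 \left(- \frac{1}{31935}\right) = - \frac{4}{6387}$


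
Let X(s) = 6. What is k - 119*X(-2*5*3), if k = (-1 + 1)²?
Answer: -714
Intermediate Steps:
k = 0 (k = 0² = 0)
k - 119*X(-2*5*3) = 0 - 119*6 = 0 - 714 = -714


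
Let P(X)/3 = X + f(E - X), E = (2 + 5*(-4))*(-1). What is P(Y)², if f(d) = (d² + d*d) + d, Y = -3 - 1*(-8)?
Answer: 1140624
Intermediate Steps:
E = 18 (E = (2 - 20)*(-1) = -18*(-1) = 18)
Y = 5 (Y = -3 + 8 = 5)
f(d) = d + 2*d² (f(d) = (d² + d²) + d = 2*d² + d = d + 2*d²)
P(X) = 3*X + 3*(18 - X)*(37 - 2*X) (P(X) = 3*(X + (18 - X)*(1 + 2*(18 - X))) = 3*(X + (18 - X)*(1 + (36 - 2*X))) = 3*(X + (18 - X)*(37 - 2*X)) = 3*X + 3*(18 - X)*(37 - 2*X))
P(Y)² = (1998 - 216*5 + 6*5²)² = (1998 - 1080 + 6*25)² = (1998 - 1080 + 150)² = 1068² = 1140624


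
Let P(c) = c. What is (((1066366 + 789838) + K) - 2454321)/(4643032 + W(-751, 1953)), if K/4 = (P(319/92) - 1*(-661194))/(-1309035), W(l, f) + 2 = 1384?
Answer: -9004025416676/69916555525635 ≈ -0.12878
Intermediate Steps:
W(l, f) = 1382 (W(l, f) = -2 + 1384 = 1382)
K = -60830167/30107805 (K = 4*((319/92 - 1*(-661194))/(-1309035)) = 4*((319*(1/92) + 661194)*(-1/1309035)) = 4*((319/92 + 661194)*(-1/1309035)) = 4*((60830167/92)*(-1/1309035)) = 4*(-60830167/120431220) = -60830167/30107805 ≈ -2.0204)
(((1066366 + 789838) + K) - 2454321)/(4643032 + W(-751, 1953)) = (((1066366 + 789838) - 60830167/30107805) - 2454321)/(4643032 + 1382) = ((1856204 - 60830167/30107805) - 2454321)/4644414 = (55886167242053/30107805 - 2454321)*(1/4644414) = -18008050833352/30107805*1/4644414 = -9004025416676/69916555525635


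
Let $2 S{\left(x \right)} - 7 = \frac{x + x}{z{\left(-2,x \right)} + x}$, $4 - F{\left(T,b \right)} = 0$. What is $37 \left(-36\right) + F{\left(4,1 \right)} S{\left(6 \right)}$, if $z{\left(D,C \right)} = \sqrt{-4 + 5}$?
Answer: $- \frac{9202}{7} \approx -1314.6$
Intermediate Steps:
$z{\left(D,C \right)} = 1$ ($z{\left(D,C \right)} = \sqrt{1} = 1$)
$F{\left(T,b \right)} = 4$ ($F{\left(T,b \right)} = 4 - 0 = 4 + 0 = 4$)
$S{\left(x \right)} = \frac{7}{2} + \frac{x}{1 + x}$ ($S{\left(x \right)} = \frac{7}{2} + \frac{\left(x + x\right) \frac{1}{1 + x}}{2} = \frac{7}{2} + \frac{2 x \frac{1}{1 + x}}{2} = \frac{7}{2} + \frac{x}{1 + x}$)
$37 \left(-36\right) + F{\left(4,1 \right)} S{\left(6 \right)} = 37 \left(-36\right) + 4 \frac{7 + 9 \cdot 6}{2 \left(1 + 6\right)} = -1332 + 4 \frac{7 + 54}{2 \cdot 7} = -1332 + 4 \cdot \frac{1}{2} \cdot \frac{1}{7} \cdot 61 = -1332 + 4 \cdot \frac{61}{14} = -1332 + \frac{122}{7} = - \frac{9202}{7}$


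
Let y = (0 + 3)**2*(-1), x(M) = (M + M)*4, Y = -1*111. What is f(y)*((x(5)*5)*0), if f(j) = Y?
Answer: 0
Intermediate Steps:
Y = -111
x(M) = 8*M (x(M) = (2*M)*4 = 8*M)
y = -9 (y = 3**2*(-1) = 9*(-1) = -9)
f(j) = -111
f(y)*((x(5)*5)*0) = -111*(8*5)*5*0 = -111*40*5*0 = -22200*0 = -111*0 = 0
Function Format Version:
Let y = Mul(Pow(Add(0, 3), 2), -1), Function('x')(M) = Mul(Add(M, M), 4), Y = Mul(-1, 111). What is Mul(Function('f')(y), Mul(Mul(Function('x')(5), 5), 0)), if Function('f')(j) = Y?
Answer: 0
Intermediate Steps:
Y = -111
Function('x')(M) = Mul(8, M) (Function('x')(M) = Mul(Mul(2, M), 4) = Mul(8, M))
y = -9 (y = Mul(Pow(3, 2), -1) = Mul(9, -1) = -9)
Function('f')(j) = -111
Mul(Function('f')(y), Mul(Mul(Function('x')(5), 5), 0)) = Mul(-111, Mul(Mul(Mul(8, 5), 5), 0)) = Mul(-111, Mul(Mul(40, 5), 0)) = Mul(-111, Mul(200, 0)) = Mul(-111, 0) = 0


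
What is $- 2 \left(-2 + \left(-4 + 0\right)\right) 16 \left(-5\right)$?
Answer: $-960$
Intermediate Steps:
$- 2 \left(-2 + \left(-4 + 0\right)\right) 16 \left(-5\right) = - 2 \left(-2 - 4\right) 16 \left(-5\right) = \left(-2\right) \left(-6\right) 16 \left(-5\right) = 12 \cdot 16 \left(-5\right) = 192 \left(-5\right) = -960$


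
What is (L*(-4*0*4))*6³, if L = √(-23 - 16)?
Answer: 0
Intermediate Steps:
L = I*√39 (L = √(-39) = I*√39 ≈ 6.245*I)
(L*(-4*0*4))*6³ = ((I*√39)*(-4*0*4))*6³ = ((I*√39)*(0*4))*216 = ((I*√39)*0)*216 = 0*216 = 0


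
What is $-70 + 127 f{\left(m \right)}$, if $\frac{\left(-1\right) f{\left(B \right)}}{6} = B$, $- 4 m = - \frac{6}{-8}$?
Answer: $\frac{583}{8} \approx 72.875$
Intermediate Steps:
$m = - \frac{3}{16}$ ($m = - \frac{\left(-6\right) \frac{1}{-8}}{4} = - \frac{\left(-6\right) \left(- \frac{1}{8}\right)}{4} = \left(- \frac{1}{4}\right) \frac{3}{4} = - \frac{3}{16} \approx -0.1875$)
$f{\left(B \right)} = - 6 B$
$-70 + 127 f{\left(m \right)} = -70 + 127 \left(\left(-6\right) \left(- \frac{3}{16}\right)\right) = -70 + 127 \cdot \frac{9}{8} = -70 + \frac{1143}{8} = \frac{583}{8}$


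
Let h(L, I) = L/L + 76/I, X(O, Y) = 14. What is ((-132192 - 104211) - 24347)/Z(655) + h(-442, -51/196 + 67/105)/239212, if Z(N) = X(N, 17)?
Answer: -4949864183949/265764532 ≈ -18625.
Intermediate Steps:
Z(N) = 14
h(L, I) = 1 + 76/I
((-132192 - 104211) - 24347)/Z(655) + h(-442, -51/196 + 67/105)/239212 = ((-132192 - 104211) - 24347)/14 + ((76 + (-51/196 + 67/105))/(-51/196 + 67/105))/239212 = (-236403 - 24347)*(1/14) + ((76 + (-51*1/196 + 67*(1/105)))/(-51*1/196 + 67*(1/105)))*(1/239212) = -260750*1/14 + ((76 + (-51/196 + 67/105))/(-51/196 + 67/105))*(1/239212) = -18625 + ((76 + 1111/2940)/(1111/2940))*(1/239212) = -18625 + ((2940/1111)*(224551/2940))*(1/239212) = -18625 + (224551/1111)*(1/239212) = -18625 + 224551/265764532 = -4949864183949/265764532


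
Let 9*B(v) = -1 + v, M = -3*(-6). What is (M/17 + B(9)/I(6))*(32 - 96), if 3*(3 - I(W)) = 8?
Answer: -12160/51 ≈ -238.43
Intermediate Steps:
I(W) = ⅓ (I(W) = 3 - ⅓*8 = 3 - 8/3 = ⅓)
M = 18
B(v) = -⅑ + v/9 (B(v) = (-1 + v)/9 = -⅑ + v/9)
(M/17 + B(9)/I(6))*(32 - 96) = (18/17 + (-⅑ + (⅑)*9)/(⅓))*(32 - 96) = (18*(1/17) + (-⅑ + 1)*3)*(-64) = (18/17 + (8/9)*3)*(-64) = (18/17 + 8/3)*(-64) = (190/51)*(-64) = -12160/51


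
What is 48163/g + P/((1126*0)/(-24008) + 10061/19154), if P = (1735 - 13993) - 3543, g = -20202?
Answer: -6114667423451/203252322 ≈ -30084.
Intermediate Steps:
P = -15801 (P = -12258 - 3543 = -15801)
48163/g + P/((1126*0)/(-24008) + 10061/19154) = 48163/(-20202) - 15801/((1126*0)/(-24008) + 10061/19154) = 48163*(-1/20202) - 15801/(0*(-1/24008) + 10061*(1/19154)) = -48163/20202 - 15801/(0 + 10061/19154) = -48163/20202 - 15801/10061/19154 = -48163/20202 - 15801*19154/10061 = -48163/20202 - 302652354/10061 = -6114667423451/203252322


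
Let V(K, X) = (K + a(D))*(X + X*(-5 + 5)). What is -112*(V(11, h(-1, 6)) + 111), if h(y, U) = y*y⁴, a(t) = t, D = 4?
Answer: -10752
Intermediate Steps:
h(y, U) = y⁵
V(K, X) = X*(4 + K) (V(K, X) = (K + 4)*(X + X*(-5 + 5)) = (4 + K)*(X + X*0) = (4 + K)*(X + 0) = (4 + K)*X = X*(4 + K))
-112*(V(11, h(-1, 6)) + 111) = -112*((-1)⁵*(4 + 11) + 111) = -112*(-1*15 + 111) = -112*(-15 + 111) = -112*96 = -10752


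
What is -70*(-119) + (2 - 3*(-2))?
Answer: 8338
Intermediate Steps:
-70*(-119) + (2 - 3*(-2)) = 8330 + (2 + 6) = 8330 + 8 = 8338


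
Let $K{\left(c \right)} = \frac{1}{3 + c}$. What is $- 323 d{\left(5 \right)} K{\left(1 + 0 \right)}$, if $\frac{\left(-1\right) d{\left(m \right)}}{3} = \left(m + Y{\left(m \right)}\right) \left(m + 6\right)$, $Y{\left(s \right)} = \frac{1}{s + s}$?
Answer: $\frac{543609}{40} \approx 13590.0$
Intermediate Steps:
$Y{\left(s \right)} = \frac{1}{2 s}$
$d{\left(m \right)} = - 3 \left(6 + m\right) \left(m + \frac{1}{2 m}\right)$ ($d{\left(m \right)} = - 3 \left(m + \frac{1}{2 m}\right) \left(m + 6\right) = - 3 \left(m + \frac{1}{2 m}\right) \left(6 + m\right) = - 3 \left(6 + m\right) \left(m + \frac{1}{2 m}\right)$)
$- 323 d{\left(5 \right)} K{\left(1 + 0 \right)} = - 323 \frac{- \frac{3}{2} - 90 - \frac{9}{5} - 3 \cdot 5^{2}}{3 + \left(1 + 0\right)} = - 323 \frac{- \frac{3}{2} - 90 - \frac{9}{5} - 75}{3 + 1} = - 323 \frac{- \frac{3}{2} - 90 - \frac{9}{5} - 75}{4} = - 323 \left(\left(- \frac{1683}{10}\right) \frac{1}{4}\right) = \left(-323\right) \left(- \frac{1683}{40}\right) = \frac{543609}{40}$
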